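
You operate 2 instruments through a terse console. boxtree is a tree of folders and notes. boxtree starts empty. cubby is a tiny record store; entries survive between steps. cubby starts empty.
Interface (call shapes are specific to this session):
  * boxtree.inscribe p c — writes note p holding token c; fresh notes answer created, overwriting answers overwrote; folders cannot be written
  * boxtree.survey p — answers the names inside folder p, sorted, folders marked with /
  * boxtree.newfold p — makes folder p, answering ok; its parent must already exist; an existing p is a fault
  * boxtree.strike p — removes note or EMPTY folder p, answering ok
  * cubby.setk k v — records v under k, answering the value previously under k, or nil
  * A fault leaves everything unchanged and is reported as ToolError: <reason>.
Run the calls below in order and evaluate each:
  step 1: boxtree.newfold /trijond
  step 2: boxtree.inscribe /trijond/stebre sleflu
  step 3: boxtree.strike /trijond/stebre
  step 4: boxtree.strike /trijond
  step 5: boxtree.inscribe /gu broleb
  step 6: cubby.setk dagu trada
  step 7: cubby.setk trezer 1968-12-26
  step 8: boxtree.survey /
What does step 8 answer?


Answer: [gu]

Derivation:
·→ boxtree.newfold(p='/trijond')
·← ok
·→ boxtree.inscribe(p='/trijond/stebre', c='sleflu')
·← created
·→ boxtree.strike(p='/trijond/stebre')
·← ok
·→ boxtree.strike(p='/trijond')
·← ok
·→ boxtree.inscribe(p='/gu', c='broleb')
·← created
·→ cubby.setk(k='dagu', v='trada')
·← nil
·→ cubby.setk(k='trezer', v='1968-12-26')
·← nil
·→ boxtree.survey(p='/')
·← [gu]


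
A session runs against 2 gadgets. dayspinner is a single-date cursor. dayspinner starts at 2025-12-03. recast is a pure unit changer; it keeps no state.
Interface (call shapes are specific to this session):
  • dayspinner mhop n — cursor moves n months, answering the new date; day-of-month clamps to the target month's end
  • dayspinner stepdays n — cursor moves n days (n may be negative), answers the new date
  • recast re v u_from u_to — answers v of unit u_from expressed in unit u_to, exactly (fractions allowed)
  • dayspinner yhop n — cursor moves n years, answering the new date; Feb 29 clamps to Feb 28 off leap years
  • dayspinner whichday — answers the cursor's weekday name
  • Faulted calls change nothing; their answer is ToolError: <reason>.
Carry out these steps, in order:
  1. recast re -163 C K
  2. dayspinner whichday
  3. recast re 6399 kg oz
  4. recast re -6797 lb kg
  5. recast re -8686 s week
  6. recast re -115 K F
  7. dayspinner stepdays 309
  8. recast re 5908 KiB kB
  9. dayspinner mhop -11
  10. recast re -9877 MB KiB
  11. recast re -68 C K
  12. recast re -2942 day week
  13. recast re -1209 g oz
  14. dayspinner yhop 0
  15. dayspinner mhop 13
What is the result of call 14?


Answer: 2025-11-08

Derivation:
~$ recast re v→-163 u_from→C u_to→K
[out] 2203/20
~$ dayspinner whichday
[out] Wednesday
~$ recast re v→6399 u_from→kg u_to→oz
[out] 10238400000000/45359237
~$ recast re v→-6797 u_from→lb u_to→kg
[out] -308306733889/100000000
~$ recast re v→-8686 u_from→s u_to→week
[out] -4343/302400
~$ recast re v→-115 u_from→K u_to→F
[out] -66667/100
~$ dayspinner stepdays n→309
[out] 2026-10-08
~$ recast re v→5908 u_from→KiB u_to→kB
[out] 756224/125
~$ dayspinner mhop n→-11
[out] 2025-11-08
~$ recast re v→-9877 u_from→MB u_to→KiB
[out] -154328125/16
~$ recast re v→-68 u_from→C u_to→K
[out] 4103/20
~$ recast re v→-2942 u_from→day u_to→week
[out] -2942/7
~$ recast re v→-1209 u_from→g u_to→oz
[out] -1934400000/45359237
~$ dayspinner yhop n→0
[out] 2025-11-08
~$ dayspinner mhop n→13
[out] 2026-12-08


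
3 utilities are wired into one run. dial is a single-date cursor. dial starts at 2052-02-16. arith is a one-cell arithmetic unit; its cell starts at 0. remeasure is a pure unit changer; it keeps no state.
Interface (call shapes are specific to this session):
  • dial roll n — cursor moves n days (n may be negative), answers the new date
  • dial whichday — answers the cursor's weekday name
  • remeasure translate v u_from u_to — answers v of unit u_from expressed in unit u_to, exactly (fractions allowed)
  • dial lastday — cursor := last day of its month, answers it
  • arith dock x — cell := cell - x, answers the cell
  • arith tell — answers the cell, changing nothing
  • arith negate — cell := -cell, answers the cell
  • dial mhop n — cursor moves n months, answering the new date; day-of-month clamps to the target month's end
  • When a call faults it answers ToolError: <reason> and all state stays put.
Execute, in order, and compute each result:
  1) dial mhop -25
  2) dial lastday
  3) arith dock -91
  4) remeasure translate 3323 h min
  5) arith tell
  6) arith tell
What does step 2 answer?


Answer: 2050-01-31

Derivation:
Next I call dial mhop(n=-25), and observe 2050-01-16.
I try dial lastday: 2050-01-31.
I try arith dock(x=-91), — result: 91.
I call remeasure translate(v=3323, u_from=h, u_to=min), yielding 199380.
I try arith tell(), giving 91.
I run arith tell, and observe 91.


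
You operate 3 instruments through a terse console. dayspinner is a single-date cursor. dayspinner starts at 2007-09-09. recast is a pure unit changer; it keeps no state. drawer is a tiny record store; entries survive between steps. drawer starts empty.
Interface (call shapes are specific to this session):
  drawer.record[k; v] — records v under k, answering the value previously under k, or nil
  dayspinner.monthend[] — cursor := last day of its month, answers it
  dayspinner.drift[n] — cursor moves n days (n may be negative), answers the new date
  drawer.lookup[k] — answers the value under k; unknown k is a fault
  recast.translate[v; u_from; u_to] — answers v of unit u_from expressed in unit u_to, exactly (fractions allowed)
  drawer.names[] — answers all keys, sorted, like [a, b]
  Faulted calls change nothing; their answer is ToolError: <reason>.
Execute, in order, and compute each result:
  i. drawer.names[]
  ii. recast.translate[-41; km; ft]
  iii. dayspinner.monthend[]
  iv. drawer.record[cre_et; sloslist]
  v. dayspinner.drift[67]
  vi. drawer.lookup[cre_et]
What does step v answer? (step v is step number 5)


I call drawer.names, → [].
Then recast.translate using v→-41, u_from→km, u_to→ft: -51250000/381.
I use dayspinner.monthend: 2007-09-30.
I use drawer.record using k→cre_et, v→sloslist, and observe nil.
I call dayspinner.drift using n→67, → 2007-12-06.
Then drawer.lookup using k→cre_et, yielding sloslist.

Answer: 2007-12-06


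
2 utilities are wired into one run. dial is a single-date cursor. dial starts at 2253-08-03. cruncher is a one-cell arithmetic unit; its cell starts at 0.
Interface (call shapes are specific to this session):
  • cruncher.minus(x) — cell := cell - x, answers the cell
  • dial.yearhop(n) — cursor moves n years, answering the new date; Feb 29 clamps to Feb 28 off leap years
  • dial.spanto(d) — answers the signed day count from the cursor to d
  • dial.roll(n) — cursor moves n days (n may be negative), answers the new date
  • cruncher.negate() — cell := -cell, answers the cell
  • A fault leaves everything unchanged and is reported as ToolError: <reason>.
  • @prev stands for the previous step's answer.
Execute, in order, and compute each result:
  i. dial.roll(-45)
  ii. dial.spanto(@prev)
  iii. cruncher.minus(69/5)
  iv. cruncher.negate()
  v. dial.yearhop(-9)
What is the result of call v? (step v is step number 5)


Answer: 2244-06-19

Derivation:
I invoke roll with -45, and observe 2253-06-19.
I use spanto with @prev, which returns 0.
I try minus with 69/5: -69/5.
Invoking negate(): 69/5.
I try yearhop with -9, yielding 2244-06-19.


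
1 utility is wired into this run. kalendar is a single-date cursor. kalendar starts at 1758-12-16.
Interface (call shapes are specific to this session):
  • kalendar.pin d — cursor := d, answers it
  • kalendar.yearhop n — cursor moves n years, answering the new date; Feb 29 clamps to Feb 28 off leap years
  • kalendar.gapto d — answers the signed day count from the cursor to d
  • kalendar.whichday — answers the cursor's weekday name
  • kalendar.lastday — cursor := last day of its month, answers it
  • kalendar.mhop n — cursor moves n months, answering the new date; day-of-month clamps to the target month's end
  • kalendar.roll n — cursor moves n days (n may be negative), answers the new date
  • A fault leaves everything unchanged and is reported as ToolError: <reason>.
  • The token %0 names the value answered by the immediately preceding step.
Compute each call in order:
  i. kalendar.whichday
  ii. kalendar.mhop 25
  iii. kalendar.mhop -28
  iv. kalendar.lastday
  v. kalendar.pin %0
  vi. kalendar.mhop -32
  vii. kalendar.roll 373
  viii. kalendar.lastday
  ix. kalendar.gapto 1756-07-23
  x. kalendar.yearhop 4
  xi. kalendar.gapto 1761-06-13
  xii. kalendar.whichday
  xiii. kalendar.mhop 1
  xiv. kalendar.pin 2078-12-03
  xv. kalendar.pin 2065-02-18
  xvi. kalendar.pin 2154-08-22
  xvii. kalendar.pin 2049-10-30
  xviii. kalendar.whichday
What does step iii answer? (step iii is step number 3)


Calling whichday(), and get Saturday.
I try mhop(25), and see 1761-01-16.
Invoking mhop(-28), yielding 1758-09-16.
Using lastday(): 1758-09-30.
Using pin(%0), — result: 1758-09-30.
Next I call mhop(-32), and see 1756-01-30.
I call roll(373), yielding 1757-02-06.
I run lastday, and get 1757-02-28.
Calling gapto(1756-07-23), and observe -220.
I try yearhop(4), and get 1761-02-28.
Calling gapto(1761-06-13), → 105.
Invoking whichday(), which returns Saturday.
Now I run mhop(1), and observe 1761-03-28.
Invoking pin(2078-12-03), giving 2078-12-03.
I invoke pin(2065-02-18), and observe 2065-02-18.
Now I run pin(2154-08-22), and see 2154-08-22.
I try pin(2049-10-30), and get 2049-10-30.
I try whichday(), giving Saturday.

Answer: 1758-09-16


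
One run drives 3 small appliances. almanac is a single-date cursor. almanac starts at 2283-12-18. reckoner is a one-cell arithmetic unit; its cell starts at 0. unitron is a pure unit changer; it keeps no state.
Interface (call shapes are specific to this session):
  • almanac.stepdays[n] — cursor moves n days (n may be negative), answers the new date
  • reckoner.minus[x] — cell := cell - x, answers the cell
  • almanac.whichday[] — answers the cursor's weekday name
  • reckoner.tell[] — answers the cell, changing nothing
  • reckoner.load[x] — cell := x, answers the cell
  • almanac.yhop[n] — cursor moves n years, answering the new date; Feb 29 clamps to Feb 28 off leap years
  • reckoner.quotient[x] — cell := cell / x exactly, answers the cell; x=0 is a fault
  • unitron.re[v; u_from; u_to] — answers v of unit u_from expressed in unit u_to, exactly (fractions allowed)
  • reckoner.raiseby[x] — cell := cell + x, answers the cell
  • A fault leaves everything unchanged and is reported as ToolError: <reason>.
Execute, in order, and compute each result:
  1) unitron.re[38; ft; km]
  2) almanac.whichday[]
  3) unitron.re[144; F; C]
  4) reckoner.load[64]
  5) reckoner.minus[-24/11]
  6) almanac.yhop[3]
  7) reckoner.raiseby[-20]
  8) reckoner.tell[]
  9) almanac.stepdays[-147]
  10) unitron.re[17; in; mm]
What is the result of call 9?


Answer: 2286-07-24

Derivation:
Next I call re passing v→38, u_from→ft, u_to→km, giving 7239/625000.
Calling whichday(), → Tuesday.
Calling re passing v→144, u_from→F, u_to→C, — result: 560/9.
I run load passing x→64, and get 64.
I invoke minus passing x→-24/11, and see 728/11.
Calling yhop passing n→3, and get 2286-12-18.
Invoking raiseby passing x→-20, — result: 508/11.
I try tell(), and observe 508/11.
I use stepdays passing n→-147, — result: 2286-07-24.
Calling re passing v→17, u_from→in, u_to→mm, and observe 2159/5.


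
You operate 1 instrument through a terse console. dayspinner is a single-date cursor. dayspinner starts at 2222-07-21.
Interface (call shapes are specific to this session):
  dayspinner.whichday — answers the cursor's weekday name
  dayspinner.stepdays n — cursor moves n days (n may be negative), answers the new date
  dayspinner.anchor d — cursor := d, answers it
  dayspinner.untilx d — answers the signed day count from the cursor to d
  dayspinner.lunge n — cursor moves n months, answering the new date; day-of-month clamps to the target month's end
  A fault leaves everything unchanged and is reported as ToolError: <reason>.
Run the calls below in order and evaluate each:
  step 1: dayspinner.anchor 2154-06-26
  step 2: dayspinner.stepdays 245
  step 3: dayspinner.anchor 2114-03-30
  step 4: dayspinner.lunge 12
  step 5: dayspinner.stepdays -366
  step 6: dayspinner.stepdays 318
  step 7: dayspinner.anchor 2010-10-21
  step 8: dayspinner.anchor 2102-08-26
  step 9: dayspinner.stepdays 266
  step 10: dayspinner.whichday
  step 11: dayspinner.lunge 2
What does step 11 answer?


Answer: 2103-07-19

Derivation:
I try anchor using d→2154-06-26, and see 2154-06-26.
Using stepdays using n→245, giving 2155-02-26.
I try anchor using d→2114-03-30, and get 2114-03-30.
Next I call lunge using n→12, which returns 2115-03-30.
Then stepdays using n→-366, which returns 2114-03-29.
Now I run stepdays using n→318, and get 2115-02-10.
Using anchor using d→2010-10-21, yielding 2010-10-21.
Now I run anchor using d→2102-08-26, and get 2102-08-26.
Using stepdays using n→266, giving 2103-05-19.
Then whichday, → Saturday.
I run lunge using n→2: 2103-07-19.


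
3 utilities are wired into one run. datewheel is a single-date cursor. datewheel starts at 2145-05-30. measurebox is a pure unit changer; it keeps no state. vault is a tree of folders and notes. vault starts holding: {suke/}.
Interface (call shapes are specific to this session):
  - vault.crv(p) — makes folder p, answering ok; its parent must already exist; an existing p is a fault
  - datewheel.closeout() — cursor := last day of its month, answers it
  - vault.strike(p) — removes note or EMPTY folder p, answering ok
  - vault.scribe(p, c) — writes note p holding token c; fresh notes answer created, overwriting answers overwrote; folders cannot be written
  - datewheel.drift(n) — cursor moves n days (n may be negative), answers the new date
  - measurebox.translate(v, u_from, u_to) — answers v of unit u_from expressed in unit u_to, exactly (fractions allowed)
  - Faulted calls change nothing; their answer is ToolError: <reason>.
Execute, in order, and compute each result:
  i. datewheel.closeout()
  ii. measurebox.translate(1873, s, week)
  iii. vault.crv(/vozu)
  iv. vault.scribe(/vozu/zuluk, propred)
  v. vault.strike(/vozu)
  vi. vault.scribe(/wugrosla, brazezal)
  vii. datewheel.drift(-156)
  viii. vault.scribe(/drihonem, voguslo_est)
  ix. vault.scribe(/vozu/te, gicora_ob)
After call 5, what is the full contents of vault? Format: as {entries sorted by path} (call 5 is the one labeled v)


==> datewheel.closeout()
<== 2145-05-31
==> measurebox.translate(v='1873', u_from='s', u_to='week')
<== 1873/604800
==> vault.crv(p='/vozu')
<== ok
==> vault.scribe(p='/vozu/zuluk', c='propred')
<== created
==> vault.strike(p='/vozu')
<== ToolError: not empty
==> vault.scribe(p='/wugrosla', c='brazezal')
<== created
==> datewheel.drift(n='-156')
<== 2144-12-26
==> vault.scribe(p='/drihonem', c='voguslo_est')
<== created
==> vault.scribe(p='/vozu/te', c='gicora_ob')
<== created

Answer: {suke/, vozu/, vozu/zuluk=propred}


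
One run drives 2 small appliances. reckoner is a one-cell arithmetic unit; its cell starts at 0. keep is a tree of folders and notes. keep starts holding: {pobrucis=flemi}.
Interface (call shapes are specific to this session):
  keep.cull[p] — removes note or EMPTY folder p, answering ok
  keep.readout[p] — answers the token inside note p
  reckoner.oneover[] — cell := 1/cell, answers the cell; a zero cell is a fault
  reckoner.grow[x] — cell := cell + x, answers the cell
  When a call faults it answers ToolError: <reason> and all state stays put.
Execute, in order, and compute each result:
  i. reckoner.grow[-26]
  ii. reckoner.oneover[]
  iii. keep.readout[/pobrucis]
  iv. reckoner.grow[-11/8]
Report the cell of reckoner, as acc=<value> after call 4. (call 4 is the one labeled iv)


Answer: acc=-147/104

Derivation:
I try reckoner.grow passing x: -26, and observe -26.
I try reckoner.oneover(), — result: -1/26.
I call keep.readout passing p: /pobrucis: flemi.
I try reckoner.grow passing x: -11/8, and observe -147/104.


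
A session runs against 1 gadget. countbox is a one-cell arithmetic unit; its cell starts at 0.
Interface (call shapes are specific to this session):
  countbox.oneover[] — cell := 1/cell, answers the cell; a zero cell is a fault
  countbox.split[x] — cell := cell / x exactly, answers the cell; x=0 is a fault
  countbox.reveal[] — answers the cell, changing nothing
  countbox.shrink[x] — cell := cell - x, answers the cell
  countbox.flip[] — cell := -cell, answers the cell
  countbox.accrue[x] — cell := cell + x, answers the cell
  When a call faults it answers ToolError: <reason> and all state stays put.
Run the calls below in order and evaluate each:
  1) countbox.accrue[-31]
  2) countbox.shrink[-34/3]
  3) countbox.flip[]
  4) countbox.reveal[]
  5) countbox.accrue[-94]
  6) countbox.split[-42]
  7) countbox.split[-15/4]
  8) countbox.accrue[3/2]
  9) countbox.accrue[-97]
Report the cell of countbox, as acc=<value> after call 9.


Answer: acc=-181387/1890

Derivation:
Step: countbox.accrue[x=-31]
Result: -31
Step: countbox.shrink[x=-34/3]
Result: -59/3
Step: countbox.flip[]
Result: 59/3
Step: countbox.reveal[]
Result: 59/3
Step: countbox.accrue[x=-94]
Result: -223/3
Step: countbox.split[x=-42]
Result: 223/126
Step: countbox.split[x=-15/4]
Result: -446/945
Step: countbox.accrue[x=3/2]
Result: 1943/1890
Step: countbox.accrue[x=-97]
Result: -181387/1890


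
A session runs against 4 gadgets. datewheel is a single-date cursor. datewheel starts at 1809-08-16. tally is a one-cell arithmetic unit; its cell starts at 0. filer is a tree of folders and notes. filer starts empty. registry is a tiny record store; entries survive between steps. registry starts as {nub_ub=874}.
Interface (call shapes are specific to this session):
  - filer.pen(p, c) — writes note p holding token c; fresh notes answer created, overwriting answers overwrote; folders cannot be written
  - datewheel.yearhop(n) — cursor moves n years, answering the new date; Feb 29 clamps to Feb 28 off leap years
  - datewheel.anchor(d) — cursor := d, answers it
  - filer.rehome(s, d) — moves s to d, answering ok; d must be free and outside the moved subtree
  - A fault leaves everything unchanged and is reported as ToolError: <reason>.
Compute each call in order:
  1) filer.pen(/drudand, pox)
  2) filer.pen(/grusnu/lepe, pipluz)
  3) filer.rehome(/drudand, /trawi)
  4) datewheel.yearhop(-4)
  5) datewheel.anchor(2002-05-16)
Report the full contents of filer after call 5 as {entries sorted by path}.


~$ filer.pen p=/drudand c=pox
:: created
~$ filer.pen p=/grusnu/lepe c=pipluz
:: ToolError: no parent
~$ filer.rehome s=/drudand d=/trawi
:: ok
~$ datewheel.yearhop n=-4
:: 1805-08-16
~$ datewheel.anchor d=2002-05-16
:: 2002-05-16

Answer: {trawi=pox}


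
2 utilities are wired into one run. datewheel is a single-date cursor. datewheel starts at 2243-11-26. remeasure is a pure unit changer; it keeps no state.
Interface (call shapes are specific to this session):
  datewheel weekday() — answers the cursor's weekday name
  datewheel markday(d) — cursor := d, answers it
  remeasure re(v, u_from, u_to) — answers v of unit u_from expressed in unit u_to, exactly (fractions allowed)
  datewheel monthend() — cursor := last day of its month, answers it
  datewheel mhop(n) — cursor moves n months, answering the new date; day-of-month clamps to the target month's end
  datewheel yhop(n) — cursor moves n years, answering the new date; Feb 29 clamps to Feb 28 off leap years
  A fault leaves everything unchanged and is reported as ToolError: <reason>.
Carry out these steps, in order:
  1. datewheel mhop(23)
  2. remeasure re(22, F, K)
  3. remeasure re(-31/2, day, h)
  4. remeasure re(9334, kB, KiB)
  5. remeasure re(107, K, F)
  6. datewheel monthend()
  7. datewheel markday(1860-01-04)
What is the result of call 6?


Answer: 2245-10-31

Derivation:
·→ datewheel mhop(n=23)
·← 2245-10-26
·→ remeasure re(v=22, u_from=F, u_to=K)
·← 48167/180
·→ remeasure re(v=-31/2, u_from=day, u_to=h)
·← -372
·→ remeasure re(v=9334, u_from=kB, u_to=KiB)
·← 583375/64
·→ remeasure re(v=107, u_from=K, u_to=F)
·← -26707/100
·→ datewheel monthend()
·← 2245-10-31
·→ datewheel markday(d=1860-01-04)
·← 1860-01-04


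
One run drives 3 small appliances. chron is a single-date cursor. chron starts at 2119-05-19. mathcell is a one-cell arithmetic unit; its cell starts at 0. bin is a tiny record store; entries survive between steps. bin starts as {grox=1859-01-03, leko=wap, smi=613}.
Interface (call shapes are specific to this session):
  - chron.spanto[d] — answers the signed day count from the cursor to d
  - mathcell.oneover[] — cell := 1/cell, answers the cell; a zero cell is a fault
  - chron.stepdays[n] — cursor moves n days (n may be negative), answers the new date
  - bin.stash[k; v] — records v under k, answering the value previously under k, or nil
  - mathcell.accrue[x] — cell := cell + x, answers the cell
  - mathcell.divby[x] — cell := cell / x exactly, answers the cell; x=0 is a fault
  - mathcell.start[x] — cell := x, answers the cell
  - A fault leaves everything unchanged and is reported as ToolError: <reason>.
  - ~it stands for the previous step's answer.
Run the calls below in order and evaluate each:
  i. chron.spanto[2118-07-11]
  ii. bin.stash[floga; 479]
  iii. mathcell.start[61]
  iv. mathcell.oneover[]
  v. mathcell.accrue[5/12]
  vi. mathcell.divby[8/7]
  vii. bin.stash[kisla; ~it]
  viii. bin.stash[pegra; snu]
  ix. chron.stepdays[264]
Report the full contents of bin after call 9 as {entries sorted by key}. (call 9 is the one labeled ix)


Answer: {floga=479, grox=1859-01-03, kisla=2219/5856, leko=wap, pegra=snu, smi=613}

Derivation:
Calling chron.spanto(d='2118-07-11'), yielding -312.
I run bin.stash(k='floga', v='479'): nil.
Now I run mathcell.start(x='61'), yielding 61.
I run mathcell.oneover, giving 1/61.
Invoking mathcell.accrue(x='5/12'), → 317/732.
I invoke mathcell.divby(x='8/7'), and get 2219/5856.
I run bin.stash(k='kisla', v='~it'), yielding nil.
Using bin.stash(k='pegra', v='snu'), — result: nil.
I call chron.stepdays(n='264'), giving 2120-02-07.


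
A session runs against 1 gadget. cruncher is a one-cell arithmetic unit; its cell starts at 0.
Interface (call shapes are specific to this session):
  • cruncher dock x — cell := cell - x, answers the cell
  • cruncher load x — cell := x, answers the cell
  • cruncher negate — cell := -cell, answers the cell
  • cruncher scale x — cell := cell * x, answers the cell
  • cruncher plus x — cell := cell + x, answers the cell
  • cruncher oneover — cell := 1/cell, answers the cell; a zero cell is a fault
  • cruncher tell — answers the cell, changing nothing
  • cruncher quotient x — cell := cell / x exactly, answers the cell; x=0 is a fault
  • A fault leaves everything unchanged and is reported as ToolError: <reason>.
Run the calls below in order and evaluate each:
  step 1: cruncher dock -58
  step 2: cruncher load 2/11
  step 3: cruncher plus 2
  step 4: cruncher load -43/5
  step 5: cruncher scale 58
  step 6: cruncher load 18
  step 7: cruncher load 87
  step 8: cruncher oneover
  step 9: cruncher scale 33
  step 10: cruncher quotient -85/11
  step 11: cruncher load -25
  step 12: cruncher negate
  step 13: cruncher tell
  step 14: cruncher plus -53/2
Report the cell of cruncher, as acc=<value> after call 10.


Answer: acc=-121/2465

Derivation:
// 1. cruncher dock(-58) ~> 58
// 2. cruncher load(2/11) ~> 2/11
// 3. cruncher plus(2) ~> 24/11
// 4. cruncher load(-43/5) ~> -43/5
// 5. cruncher scale(58) ~> -2494/5
// 6. cruncher load(18) ~> 18
// 7. cruncher load(87) ~> 87
// 8. cruncher oneover() ~> 1/87
// 9. cruncher scale(33) ~> 11/29
// 10. cruncher quotient(-85/11) ~> -121/2465
// 11. cruncher load(-25) ~> -25
// 12. cruncher negate() ~> 25
// 13. cruncher tell() ~> 25
// 14. cruncher plus(-53/2) ~> -3/2


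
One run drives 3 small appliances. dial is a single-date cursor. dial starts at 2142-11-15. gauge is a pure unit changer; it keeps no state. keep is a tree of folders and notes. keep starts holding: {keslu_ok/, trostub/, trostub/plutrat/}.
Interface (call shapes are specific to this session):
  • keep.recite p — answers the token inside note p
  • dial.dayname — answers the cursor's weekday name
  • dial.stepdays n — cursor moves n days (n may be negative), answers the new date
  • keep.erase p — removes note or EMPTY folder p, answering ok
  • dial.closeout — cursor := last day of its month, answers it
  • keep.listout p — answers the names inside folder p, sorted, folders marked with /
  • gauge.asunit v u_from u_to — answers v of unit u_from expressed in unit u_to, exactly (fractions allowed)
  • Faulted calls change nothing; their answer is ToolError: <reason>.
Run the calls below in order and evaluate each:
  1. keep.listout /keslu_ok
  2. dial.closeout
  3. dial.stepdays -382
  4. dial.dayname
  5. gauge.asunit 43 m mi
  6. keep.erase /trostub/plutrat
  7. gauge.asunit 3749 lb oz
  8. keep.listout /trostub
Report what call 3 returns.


==> keep.listout(p='/keslu_ok')
<== []
==> dial.closeout()
<== 2142-11-30
==> dial.stepdays(n='-382')
<== 2141-11-13
==> dial.dayname()
<== Monday
==> gauge.asunit(v='43', u_from='m', u_to='mi')
<== 5375/201168
==> keep.erase(p='/trostub/plutrat')
<== ok
==> gauge.asunit(v='3749', u_from='lb', u_to='oz')
<== 59984
==> keep.listout(p='/trostub')
<== []

Answer: 2141-11-13


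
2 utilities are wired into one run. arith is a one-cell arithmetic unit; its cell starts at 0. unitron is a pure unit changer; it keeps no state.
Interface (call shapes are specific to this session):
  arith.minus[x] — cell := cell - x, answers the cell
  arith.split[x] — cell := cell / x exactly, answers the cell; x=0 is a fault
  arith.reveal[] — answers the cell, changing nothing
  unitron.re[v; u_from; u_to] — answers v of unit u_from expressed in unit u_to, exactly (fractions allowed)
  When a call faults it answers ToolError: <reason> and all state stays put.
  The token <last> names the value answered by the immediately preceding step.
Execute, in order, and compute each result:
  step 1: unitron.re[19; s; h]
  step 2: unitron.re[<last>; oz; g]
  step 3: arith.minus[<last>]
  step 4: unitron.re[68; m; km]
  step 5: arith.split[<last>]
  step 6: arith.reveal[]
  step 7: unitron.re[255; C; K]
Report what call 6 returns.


CALL unitron.re[v→19; u_from→s; u_to→h]
RET  19/3600
CALL unitron.re[v→<last>; u_from→oz; u_to→g]
RET  861825503/5760000000
CALL arith.minus[x→<last>]
RET  -861825503/5760000000
CALL unitron.re[v→68; u_from→m; u_to→km]
RET  17/250
CALL arith.split[x→<last>]
RET  -861825503/391680000
CALL arith.reveal[]
RET  -861825503/391680000
CALL unitron.re[v→255; u_from→C; u_to→K]
RET  10563/20

Answer: -861825503/391680000


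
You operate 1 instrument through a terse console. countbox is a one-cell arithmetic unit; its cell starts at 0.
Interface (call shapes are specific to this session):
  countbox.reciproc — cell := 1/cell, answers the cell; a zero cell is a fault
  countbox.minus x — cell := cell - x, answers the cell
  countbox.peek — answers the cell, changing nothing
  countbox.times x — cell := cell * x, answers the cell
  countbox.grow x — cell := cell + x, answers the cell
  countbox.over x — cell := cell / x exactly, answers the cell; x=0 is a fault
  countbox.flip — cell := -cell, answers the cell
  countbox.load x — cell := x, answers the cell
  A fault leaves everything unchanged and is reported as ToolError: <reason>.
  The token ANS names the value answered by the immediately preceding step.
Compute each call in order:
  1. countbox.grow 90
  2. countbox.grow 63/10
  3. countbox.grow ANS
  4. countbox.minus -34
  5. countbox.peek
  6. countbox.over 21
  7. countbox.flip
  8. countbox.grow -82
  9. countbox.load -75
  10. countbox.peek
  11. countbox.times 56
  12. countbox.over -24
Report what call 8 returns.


Answer: -9743/105

Derivation:
Now I run countbox.grow on x: 90, and get 90.
Then countbox.grow on x: 63/10, and observe 963/10.
I use countbox.grow on x: ANS, and observe 963/5.
I use countbox.minus on x: -34, and get 1133/5.
Next I call countbox.peek(), and get 1133/5.
I call countbox.over on x: 21, giving 1133/105.
I try countbox.flip(): -1133/105.
I run countbox.grow on x: -82, giving -9743/105.
Invoking countbox.load on x: -75, — result: -75.
I call countbox.peek, — result: -75.
Invoking countbox.times on x: 56, → -4200.
I use countbox.over on x: -24, giving 175.


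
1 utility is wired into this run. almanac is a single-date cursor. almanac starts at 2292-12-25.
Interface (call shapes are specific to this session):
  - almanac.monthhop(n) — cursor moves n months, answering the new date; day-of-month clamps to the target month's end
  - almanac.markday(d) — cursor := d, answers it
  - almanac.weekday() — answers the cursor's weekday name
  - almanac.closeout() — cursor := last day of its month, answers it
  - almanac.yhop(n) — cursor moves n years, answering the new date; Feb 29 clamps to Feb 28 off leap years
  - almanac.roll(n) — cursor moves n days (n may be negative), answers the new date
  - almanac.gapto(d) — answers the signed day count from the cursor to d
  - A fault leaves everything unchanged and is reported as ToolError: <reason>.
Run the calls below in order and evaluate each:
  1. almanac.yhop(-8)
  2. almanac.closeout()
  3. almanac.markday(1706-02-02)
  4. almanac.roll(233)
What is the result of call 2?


Answer: 2284-12-31

Derivation:
> almanac.yhop n='-8'
[out] 2284-12-25
> almanac.closeout
[out] 2284-12-31
> almanac.markday d='1706-02-02'
[out] 1706-02-02
> almanac.roll n='233'
[out] 1706-09-23


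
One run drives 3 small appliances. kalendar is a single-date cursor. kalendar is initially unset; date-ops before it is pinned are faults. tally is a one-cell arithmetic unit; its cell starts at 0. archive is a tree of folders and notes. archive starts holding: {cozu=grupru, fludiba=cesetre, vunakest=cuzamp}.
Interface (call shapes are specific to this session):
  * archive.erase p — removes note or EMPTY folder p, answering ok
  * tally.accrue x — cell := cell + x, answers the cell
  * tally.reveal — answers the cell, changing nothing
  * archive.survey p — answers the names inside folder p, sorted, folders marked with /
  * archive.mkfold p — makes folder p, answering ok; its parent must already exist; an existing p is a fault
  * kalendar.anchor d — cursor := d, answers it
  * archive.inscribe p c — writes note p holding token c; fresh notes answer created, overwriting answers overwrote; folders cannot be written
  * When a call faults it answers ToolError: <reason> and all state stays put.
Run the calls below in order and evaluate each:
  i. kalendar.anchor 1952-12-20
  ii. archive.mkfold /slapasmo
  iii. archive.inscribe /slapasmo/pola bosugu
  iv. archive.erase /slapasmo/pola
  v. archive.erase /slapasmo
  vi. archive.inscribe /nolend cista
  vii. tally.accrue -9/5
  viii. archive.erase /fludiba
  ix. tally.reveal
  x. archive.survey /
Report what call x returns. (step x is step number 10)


Answer: [cozu, nolend, vunakest]

Derivation:
// 1. kalendar.anchor(d='1952-12-20') == 1952-12-20
// 2. archive.mkfold(p='/slapasmo') == ok
// 3. archive.inscribe(p='/slapasmo/pola', c='bosugu') == created
// 4. archive.erase(p='/slapasmo/pola') == ok
// 5. archive.erase(p='/slapasmo') == ok
// 6. archive.inscribe(p='/nolend', c='cista') == created
// 7. tally.accrue(x='-9/5') == -9/5
// 8. archive.erase(p='/fludiba') == ok
// 9. tally.reveal() == -9/5
// 10. archive.survey(p='/') == [cozu, nolend, vunakest]


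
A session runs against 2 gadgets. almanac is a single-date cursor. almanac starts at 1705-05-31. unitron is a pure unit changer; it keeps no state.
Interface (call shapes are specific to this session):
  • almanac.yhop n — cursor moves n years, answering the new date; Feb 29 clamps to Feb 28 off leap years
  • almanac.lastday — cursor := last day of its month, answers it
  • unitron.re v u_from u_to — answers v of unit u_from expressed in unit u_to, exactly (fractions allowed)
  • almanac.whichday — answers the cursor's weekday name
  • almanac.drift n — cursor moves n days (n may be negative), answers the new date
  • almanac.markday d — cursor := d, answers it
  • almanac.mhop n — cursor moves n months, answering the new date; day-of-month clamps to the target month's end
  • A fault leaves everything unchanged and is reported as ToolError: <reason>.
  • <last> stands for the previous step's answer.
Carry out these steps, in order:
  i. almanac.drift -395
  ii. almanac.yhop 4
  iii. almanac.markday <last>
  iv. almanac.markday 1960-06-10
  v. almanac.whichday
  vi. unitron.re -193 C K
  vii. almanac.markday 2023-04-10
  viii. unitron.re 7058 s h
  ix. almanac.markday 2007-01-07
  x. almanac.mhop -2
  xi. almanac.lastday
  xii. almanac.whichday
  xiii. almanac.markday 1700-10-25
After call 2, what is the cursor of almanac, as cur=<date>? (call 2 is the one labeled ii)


[in] almanac.drift n→-395
= 1704-05-01
[in] almanac.yhop n→4
= 1708-05-01
[in] almanac.markday d→<last>
= 1708-05-01
[in] almanac.markday d→1960-06-10
= 1960-06-10
[in] almanac.whichday
= Friday
[in] unitron.re v→-193 u_from→C u_to→K
= 1603/20
[in] almanac.markday d→2023-04-10
= 2023-04-10
[in] unitron.re v→7058 u_from→s u_to→h
= 3529/1800
[in] almanac.markday d→2007-01-07
= 2007-01-07
[in] almanac.mhop n→-2
= 2006-11-07
[in] almanac.lastday
= 2006-11-30
[in] almanac.whichday
= Thursday
[in] almanac.markday d→1700-10-25
= 1700-10-25

Answer: cur=1708-05-01


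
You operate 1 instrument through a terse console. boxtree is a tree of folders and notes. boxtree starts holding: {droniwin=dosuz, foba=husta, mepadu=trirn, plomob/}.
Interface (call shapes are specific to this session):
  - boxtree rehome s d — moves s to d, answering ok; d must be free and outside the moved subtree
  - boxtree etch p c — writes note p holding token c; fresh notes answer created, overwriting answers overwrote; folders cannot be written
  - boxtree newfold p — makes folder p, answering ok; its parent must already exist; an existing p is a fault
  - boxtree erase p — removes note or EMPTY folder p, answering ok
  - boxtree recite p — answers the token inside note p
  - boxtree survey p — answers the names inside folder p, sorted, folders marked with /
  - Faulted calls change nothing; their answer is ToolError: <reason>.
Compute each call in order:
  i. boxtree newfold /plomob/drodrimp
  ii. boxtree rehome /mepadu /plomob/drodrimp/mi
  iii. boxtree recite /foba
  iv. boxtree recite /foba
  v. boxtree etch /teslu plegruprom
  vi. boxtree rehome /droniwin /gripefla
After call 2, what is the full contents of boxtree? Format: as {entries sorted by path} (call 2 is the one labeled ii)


Answer: {droniwin=dosuz, foba=husta, plomob/, plomob/drodrimp/, plomob/drodrimp/mi=trirn}

Derivation:
# 1. boxtree newfold(p→/plomob/drodrimp) : ok
# 2. boxtree rehome(s→/mepadu, d→/plomob/drodrimp/mi) : ok
# 3. boxtree recite(p→/foba) : husta
# 4. boxtree recite(p→/foba) : husta
# 5. boxtree etch(p→/teslu, c→plegruprom) : created
# 6. boxtree rehome(s→/droniwin, d→/gripefla) : ok


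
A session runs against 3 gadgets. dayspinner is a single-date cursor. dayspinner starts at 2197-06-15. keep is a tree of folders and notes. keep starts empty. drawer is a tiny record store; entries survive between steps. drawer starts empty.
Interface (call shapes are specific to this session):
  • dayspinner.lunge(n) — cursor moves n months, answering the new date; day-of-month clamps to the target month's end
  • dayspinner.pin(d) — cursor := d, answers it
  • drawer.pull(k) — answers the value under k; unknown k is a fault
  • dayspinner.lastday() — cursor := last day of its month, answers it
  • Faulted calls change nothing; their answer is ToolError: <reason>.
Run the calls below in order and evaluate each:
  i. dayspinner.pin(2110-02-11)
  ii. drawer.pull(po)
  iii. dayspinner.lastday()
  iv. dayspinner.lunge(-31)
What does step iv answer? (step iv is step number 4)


Answer: 2107-07-28

Derivation:
I run pin passing d=2110-02-11, — result: 2110-02-11.
Using pull passing k=po, which returns ToolError: no such key po.
I invoke lastday(): 2110-02-28.
Using lunge passing n=-31, giving 2107-07-28.


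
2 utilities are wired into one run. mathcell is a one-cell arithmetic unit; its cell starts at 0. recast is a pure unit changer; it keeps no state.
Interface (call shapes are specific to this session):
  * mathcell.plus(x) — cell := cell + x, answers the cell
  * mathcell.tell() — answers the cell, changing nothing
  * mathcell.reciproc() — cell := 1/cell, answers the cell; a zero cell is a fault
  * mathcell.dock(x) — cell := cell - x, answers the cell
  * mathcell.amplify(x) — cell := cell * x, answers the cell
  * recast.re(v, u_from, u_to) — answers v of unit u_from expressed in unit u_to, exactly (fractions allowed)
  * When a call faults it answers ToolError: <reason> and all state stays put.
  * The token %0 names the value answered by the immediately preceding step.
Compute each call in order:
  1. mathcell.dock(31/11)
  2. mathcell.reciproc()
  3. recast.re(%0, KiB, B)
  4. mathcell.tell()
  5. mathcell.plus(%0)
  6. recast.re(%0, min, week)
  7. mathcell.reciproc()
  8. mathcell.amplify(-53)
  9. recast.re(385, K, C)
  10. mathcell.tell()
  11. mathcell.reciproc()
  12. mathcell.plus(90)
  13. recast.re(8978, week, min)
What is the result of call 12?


I use mathcell.dock on x→31/11, — result: -31/11.
Calling mathcell.reciproc: -11/31.
I call recast.re on v→%0, u_from→KiB, u_to→B, which returns -11264/31.
Next I call mathcell.tell, and get -11/31.
Then mathcell.plus on x→%0, — result: -22/31.
Using recast.re on v→%0, u_from→min, u_to→week, and get -11/156240.
Invoking mathcell.reciproc, — result: -31/22.
I run mathcell.amplify on x→-53, and get 1643/22.
I run recast.re on v→385, u_from→K, u_to→C, and get 2237/20.
I try mathcell.tell(), and observe 1643/22.
Then mathcell.reciproc(), which returns 22/1643.
Now I run mathcell.plus on x→90, → 147892/1643.
I call recast.re on v→8978, u_from→week, u_to→min, yielding 90498240.

Answer: 147892/1643


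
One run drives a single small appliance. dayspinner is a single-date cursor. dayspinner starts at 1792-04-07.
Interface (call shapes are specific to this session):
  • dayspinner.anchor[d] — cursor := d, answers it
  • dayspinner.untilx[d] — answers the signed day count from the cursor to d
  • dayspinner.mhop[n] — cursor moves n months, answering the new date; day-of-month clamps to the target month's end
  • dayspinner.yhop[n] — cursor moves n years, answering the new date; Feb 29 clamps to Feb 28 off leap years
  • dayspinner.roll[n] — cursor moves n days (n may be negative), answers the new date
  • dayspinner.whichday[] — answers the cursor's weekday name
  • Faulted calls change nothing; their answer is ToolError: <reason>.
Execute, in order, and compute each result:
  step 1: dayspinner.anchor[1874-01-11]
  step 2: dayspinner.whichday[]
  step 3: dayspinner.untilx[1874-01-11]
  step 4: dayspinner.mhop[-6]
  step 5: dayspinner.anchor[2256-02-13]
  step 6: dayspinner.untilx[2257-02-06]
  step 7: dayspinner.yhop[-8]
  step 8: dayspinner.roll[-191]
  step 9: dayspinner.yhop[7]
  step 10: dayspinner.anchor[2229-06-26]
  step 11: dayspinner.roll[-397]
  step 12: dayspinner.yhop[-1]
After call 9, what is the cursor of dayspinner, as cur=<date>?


Answer: cur=2254-08-06

Derivation:
[in] dayspinner.anchor d='1874-01-11'
  1874-01-11
[in] dayspinner.whichday
  Sunday
[in] dayspinner.untilx d='1874-01-11'
  0
[in] dayspinner.mhop n='-6'
  1873-07-11
[in] dayspinner.anchor d='2256-02-13'
  2256-02-13
[in] dayspinner.untilx d='2257-02-06'
  359
[in] dayspinner.yhop n='-8'
  2248-02-13
[in] dayspinner.roll n='-191'
  2247-08-06
[in] dayspinner.yhop n='7'
  2254-08-06
[in] dayspinner.anchor d='2229-06-26'
  2229-06-26
[in] dayspinner.roll n='-397'
  2228-05-25
[in] dayspinner.yhop n='-1'
  2227-05-25
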